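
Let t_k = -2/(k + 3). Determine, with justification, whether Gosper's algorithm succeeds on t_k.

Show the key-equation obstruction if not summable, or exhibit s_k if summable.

Ratio r(k) = (k + 3)/(k + 4).
Factor: A=k + 3; B=k + 4; C=1.
Solve (k + 3)·f(k+1) − (k + 3)·f(k) = 1.
From deg A=1, deg B=1, deg C=0: d=0.
Write f(k) = c0. Then LHS − RHS = -1, requiring -1 = 0: contradictory. No certificate.

No; the coefficient equations for f are inconsistent.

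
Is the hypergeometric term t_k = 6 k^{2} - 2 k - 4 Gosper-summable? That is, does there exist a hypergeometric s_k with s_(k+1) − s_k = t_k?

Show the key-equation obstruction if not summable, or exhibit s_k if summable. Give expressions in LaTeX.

Yes. s_k = 2 k \left(k^{2} - 2 k - 1\right).

The ratio is k*(3*k + 5)/(3*k**2 - k - 2).
A = 1, B = 1, C = k**2 - k/3 - 2/3.
Set up (1)·f(k+1) − (1)·f(k) − (k**2 - k/3 - 2/3) = 0.
d = 3 from the (0,0,2) case.
Solve for f: f(k) = k*(k**2 - 2*k - 1)/3 (degree 3 ≤ 3).
Then R = B(k−1)f/C = k*(k**2 - 2*k - 1)/((k - 1)*(3*k + 2)), so s_k = R(k)·t_k = 2*k*(k**2 - 2*k - 1).
Verify: 6*k**2 - 2*k - 4 matches t_k.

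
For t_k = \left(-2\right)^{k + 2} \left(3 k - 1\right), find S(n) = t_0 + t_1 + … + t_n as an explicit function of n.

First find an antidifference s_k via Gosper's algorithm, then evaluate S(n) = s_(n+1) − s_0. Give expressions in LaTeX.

S(n) = 8 \left(-2\right)^{n} n - 4

r(k) = 2*(-3*k - 2)/(3*k - 1) after simplifying.
A = -2, B = 1, C = k - 1/3.
Solve (-2)·f(k+1) − (1)·f(k) = k - 1/3.
deg f ≤ 1 (via 0,0,1).
A polynomial solution: f(k) = -(k - 1)/3.
Then R = B(k−1)f/C = -(k - 1)/(3*k - 1), so s_k = R(k)·t_k = (-2)**(k + 2)*(1 - k).
Check: Δs_k = (-2)**(k + 2)*(3*k - 1). ✓
Telescope: S(n) = s_(n+1) − s_(0) = 8*(-2)**n*n − (4) = 8*(-2)**n*n - 4.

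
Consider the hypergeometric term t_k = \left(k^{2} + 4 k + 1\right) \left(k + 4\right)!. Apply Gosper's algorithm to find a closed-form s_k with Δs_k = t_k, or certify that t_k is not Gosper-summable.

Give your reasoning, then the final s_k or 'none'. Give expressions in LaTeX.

s_k = \left(k - 1\right) \left(k + 4\right)!

t_(k+1)/t_k = (k + 5)*(4*k + (k + 1)**2 + 5)/(k**2 + 4*k + 1).
So A=k + 5 and B=1, with C=k**2 + 4*k + 1.
f must satisfy (k + 5)·f(k+1) − (1)·f(k) = k**2 + 4*k + 1.
Degrees (1,0,2) ⇒ d ≤ 1.
Coefficient equations give f(k) = k - 1.
Certificate R = B(k−1)f/C = (k - 1)/(k**2 + 4*k + 1) gives s_k = (k - 1)*factorial(k + 4).
s_(k+1) − s_k = (k**2 + 4*k + 1)*factorial(k + 4) = t_k.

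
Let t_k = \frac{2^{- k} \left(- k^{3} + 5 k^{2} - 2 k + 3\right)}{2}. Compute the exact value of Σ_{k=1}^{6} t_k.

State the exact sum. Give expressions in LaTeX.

Σ = 441/128

Ratio r(k) = (k**3 - 2*k**2 - 5*k - 5)/(2*(k**3 - 5*k**2 + 2*k - 3)).
A = 1/2, B = 1, C = k**3 - 5*k**2 + 2*k - 3.
f must satisfy (1/2)·f(k+1) − (1)·f(k) = k**3 - 5*k**2 + 2*k - 3.
Degrees (0,0,3) ⇒ d ≤ 3.
Solve for f: f(k) = -2*(k**3 - 2*k**2 + k - 3) (degree 3 ≤ 3).
Then R = B(k−1)f/C = -2*(k**3 - 2*k**2 + k - 3)/(k**3 - 5*k**2 + 2*k - 3), so s_k = R(k)·t_k = (k**3 - 2*k**2 + k - 3)/2**k.
Verify: (-k**3 + 5*k**2 - 2*k + 3)/(2*2**k) matches t_k.
Σ_(k=1)^(6) t_k = s_(7) − s_(1) = 249/128 − (-3/2) = 441/128.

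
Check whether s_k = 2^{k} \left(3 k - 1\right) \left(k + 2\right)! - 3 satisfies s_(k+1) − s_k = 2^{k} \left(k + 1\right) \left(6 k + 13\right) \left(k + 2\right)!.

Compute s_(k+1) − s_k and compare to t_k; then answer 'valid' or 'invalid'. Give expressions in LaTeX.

s_(k+1) = 2**(k + 1)*(3*k + 2)*factorial(k + 3) - 3
s_(k+1) − s_k = 2**k*(k + 1)*(6*k + 13)*factorial(k + 2)
(s_(k+1) − s_k) − t_k = 0

valid; difference matches t_k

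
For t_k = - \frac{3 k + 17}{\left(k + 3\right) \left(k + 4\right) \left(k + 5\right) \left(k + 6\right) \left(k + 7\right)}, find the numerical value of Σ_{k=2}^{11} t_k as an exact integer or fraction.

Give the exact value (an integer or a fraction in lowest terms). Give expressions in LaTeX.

Σ = -17/4320

r(k) = (k + 3)*(3*k + 20)/((k + 8)*(3*k + 17)) after simplifying.
Factor: A=k + 3; B=k + 8; C=k + 17/3.
Set up (k + 3)·f(k+1) − (k + 7)·f(k) − (k + 17/3) = 0.
From deg A=1, deg B=1, deg C=1: d=4.
Solve for f: f(k) = k*(k + 5)*(k**2 + 13*k + 54)/216 (degree 4 ≤ 4).
R(k) = B(k−1)·f(k)/C(k) = k*(k + 5)*(k + 7)*(k**2 + 13*k + 54)/(72*(3*k + 17)); s_k = R·t_k = k*(-k**2 - 13*k - 54)/(72*(k**3 + 13*k**2 + 54*k + 72)).
Verify: (-3*k - 17)/(k**5 + 25*k**4 + 245*k**3 + 1175*k**2 + 2754*k + 2520) matches t_k.
Sum = s_(12) − s_(2); s_(12) = -59/4320, s_(2) = -7/720 ⇒ -17/4320.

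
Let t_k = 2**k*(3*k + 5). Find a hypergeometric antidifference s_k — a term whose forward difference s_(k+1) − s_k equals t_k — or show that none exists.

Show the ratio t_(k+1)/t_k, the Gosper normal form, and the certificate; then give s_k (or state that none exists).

s_k = 2**k*(3*k - 1)

Step 1: r(k) = 2*(3*k + 8)/(3*k + 5).
Normal form (A,B,C) = (2, 1, k + 5/3).
Solve (2)·f(k+1) − (1)·f(k) = k + 5/3.
deg f ≤ 1 (via 0,0,1).
Match coefficients ⇒ f(k) = (3*k - 1)/3.
So s_k = (B(k−1)f/C)·t_k = ((3*k - 1)/(3*k + 5))·t_k = 2**k*(3*k - 1).
Check: Δs_k = 2**k*(3*k + 5). ✓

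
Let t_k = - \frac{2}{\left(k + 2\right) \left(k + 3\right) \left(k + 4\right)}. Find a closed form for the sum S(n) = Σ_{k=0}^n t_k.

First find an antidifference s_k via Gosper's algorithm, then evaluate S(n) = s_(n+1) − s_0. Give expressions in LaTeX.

Ratio r(k) = (k + 2)/(k + 5).
Factor: A=k + 2; B=k + 5; C=1.
Set up (k + 2)·f(k+1) − (k + 4)·f(k) − (1) = 0.
deg f ≤ 2 (via 1,1,0).
Solving with deg f ≤ 2: f(k) = k*(k + 5)/12.
Get s_k = R·t_k = k*(-k - 5)/(6*(k + 2)*(k + 3)) with R(k) = B(k−1)f(k)/C(k) = k*(k + 4)*(k + 5)/12.
Δs = -2/(k**3 + 9*k**2 + 26*k + 24), as required.
Telescope: S(n) = s_(n+1) − s_(0) = (-n**2 - 7*n - 6)/(6*(n**2 + 7*n + 12)) − (0) = (-n**2 - 7*n - 6)/(6*(n**2 + 7*n + 12)).

S(n) = \frac{- n^{2} - 7 n - 6}{6 \left(n^{2} + 7 n + 12\right)}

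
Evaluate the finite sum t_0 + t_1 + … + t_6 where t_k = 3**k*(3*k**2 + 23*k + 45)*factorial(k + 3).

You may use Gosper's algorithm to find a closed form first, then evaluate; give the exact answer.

Σ = 79361855982

Step 1: r(k) = 3*(3*k**3 + 41*k**2 + 187*k + 284)/(3*k**2 + 23*k + 45).
Normal form (A,B,C) = (3*k + 12, 1, k**2 + 23*k/3 + 15).
f must satisfy (3*k + 12)·f(k+1) − (1)·f(k) = k**2 + 23*k/3 + 15.
deg f ≤ 1 (via 1,0,2).
Solve for f: f(k) = (k + 3)/3 (degree 1 ≤ 1).
So s_k = (B(k−1)f/C)·t_k = ((k + 3)/(3*k**2 + 23*k + 45))·t_k = 3**k*(k + 3)*factorial(k + 3).
Δs = 3**k*(3*k**2 + 23*k + 45)*factorial(k + 3), as required.
Σ_(k=0)^(6) t_k = s_(7) − s_(0) = 79361856000 − (18) = 79361855982.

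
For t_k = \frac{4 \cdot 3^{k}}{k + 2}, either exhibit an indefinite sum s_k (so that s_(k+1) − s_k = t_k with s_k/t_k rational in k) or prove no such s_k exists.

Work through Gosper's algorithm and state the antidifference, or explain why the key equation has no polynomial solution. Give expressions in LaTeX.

not Gosper-summable; s_k does not exist

Ratio r(k) = 3*(k + 2)/(k + 3).
Gosper form: A/B · C(k+1)/C(k) with A=3*k + 6, B=k + 3, C=1.
f must satisfy (3*k + 6)·f(k+1) − (k + 2)·f(k) = 1.
From deg A=1, deg B=1, deg C=0: d=-1.
Negative degree bound (-1): no f exists, t_k not Gosper-summable.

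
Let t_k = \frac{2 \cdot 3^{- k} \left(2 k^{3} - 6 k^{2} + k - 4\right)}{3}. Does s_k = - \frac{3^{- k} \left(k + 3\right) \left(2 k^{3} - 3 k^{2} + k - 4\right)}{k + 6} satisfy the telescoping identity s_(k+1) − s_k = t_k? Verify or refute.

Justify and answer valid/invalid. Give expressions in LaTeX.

s_(k+1) = (-2*k**4 - 11*k**3 - 13*k**2 + 16)/(3*3**k*(k + 7))
s_(k+1) − s_k = (4*k**5 + 28*k**4 - 40*k**3 - 249*k**2 - 41*k - 156)/(3*3**k*(k**2 + 13*k + 42))
(s_(k+1) − s_k) − t_k = (-4*k**4 - 18*k**3 + 79*k**2 - 7*k + 60)/(3**k*(k**2 + 13*k + 42))

Invalid: residual \frac{3^{- k} \left(- 4 k^{4} - 18 k^{3} + 79 k^{2} - 7 k + 60\right)}{k^{2} + 13 k + 42} ≠ 0.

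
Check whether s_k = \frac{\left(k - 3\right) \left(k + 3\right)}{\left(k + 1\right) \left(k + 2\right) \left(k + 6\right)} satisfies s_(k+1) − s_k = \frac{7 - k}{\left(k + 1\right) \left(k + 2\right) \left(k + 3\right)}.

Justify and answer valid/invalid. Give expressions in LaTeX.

Invalid: residual \frac{3 \left(2 k^{2} - k - 51\right)}{k^{5} + 19 k^{4} + 131 k^{3} + 401 k^{2} + 540 k + 252} ≠ 0.

s_(k+1) = (k - 2)*(k + 4)/((k + 2)*(k + 3)*(k + 7))
s_(k+1) − s_k = (-k**3 + 46*k + 141)/(k**5 + 19*k**4 + 131*k**3 + 401*k**2 + 540*k + 252)
(s_(k+1) − s_k) − t_k = 3*(2*k**2 - k - 51)/(k**5 + 19*k**4 + 131*k**3 + 401*k**2 + 540*k + 252)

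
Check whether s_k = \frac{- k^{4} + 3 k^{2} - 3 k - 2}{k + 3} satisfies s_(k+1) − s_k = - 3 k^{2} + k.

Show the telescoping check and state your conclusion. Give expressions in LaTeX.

Invalid: residual \frac{2 k^{3} + 10 k^{2} - 4 k - 1}{k^{2} + 7 k + 12} ≠ 0.

s_(k+1) = (-3*k - (k + 1)**4 + 3*(k + 1)**2 - 5)/(k + 4)
s_(k+1) − s_k = (-3*k**4 - 18*k**3 - 19*k**2 + 8*k - 1)/(k**2 + 7*k + 12)
(s_(k+1) − s_k) − t_k = (2*k**3 + 10*k**2 - 4*k - 1)/(k**2 + 7*k + 12)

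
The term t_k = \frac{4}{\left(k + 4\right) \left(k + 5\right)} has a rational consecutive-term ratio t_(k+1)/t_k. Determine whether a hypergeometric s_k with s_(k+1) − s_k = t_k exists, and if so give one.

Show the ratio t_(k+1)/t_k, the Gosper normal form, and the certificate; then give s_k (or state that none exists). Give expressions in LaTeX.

s_k = \frac{k}{k + 4}

Step 1: r(k) = (k + 4)/(k + 6).
Take A(k)=k + 4, B(k)=k + 6, C(k)=1.
f must satisfy (k + 4)·f(k+1) − (k + 5)·f(k) = 1.
Degrees (1,1,0) ⇒ d ≤ 1.
Solve for f: f(k) = k/4 (degree 1 ≤ 1).
Certificate R = B(k−1)f/C = k*(k + 5)/4 gives s_k = k/(k + 4).
Δs = 4/(k**2 + 9*k + 20), as required.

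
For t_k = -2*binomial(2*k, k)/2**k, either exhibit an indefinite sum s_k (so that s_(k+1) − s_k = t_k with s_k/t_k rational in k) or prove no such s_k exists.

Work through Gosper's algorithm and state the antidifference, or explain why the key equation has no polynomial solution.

none (Gosper's algorithm certifies no s_k)

r(k) = (2*k + 1)/(k + 1) after simplifying.
So A=2*k + 1 and B=k + 1, with C=1.
Need (2*k + 1)·f(k+1) − (k)·f(k) = 1.
Degrees (1,1,0) ⇒ d ≤ -1.
Bound -1 < 0, so the key equation has no polynomial solution.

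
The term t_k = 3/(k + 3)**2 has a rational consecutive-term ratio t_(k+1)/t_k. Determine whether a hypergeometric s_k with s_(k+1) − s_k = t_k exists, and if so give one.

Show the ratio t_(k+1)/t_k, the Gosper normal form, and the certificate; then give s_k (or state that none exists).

none — t_k is not Gosper-summable

r(k) = (k + 3)**2/(k + 4)**2 after simplifying.
A = k**2 + 6*k + 9, B = k**2 + 8*k + 16, C = 1.
Solve (k**2 + 6*k + 9)·f(k+1) − (k**2 + 6*k + 9)·f(k) = 1.
deg f ≤ 0 (via 2,2,0).
Put f(k) = c0: A·f(k+1) − B(k−1)·f(k) − C = -1; need -1 = 0 — inconsistent ⇒ no f, not summable.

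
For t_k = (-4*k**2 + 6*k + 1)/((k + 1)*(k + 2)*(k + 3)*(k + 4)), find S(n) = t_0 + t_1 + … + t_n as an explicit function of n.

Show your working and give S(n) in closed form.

r(k) = (k + 1)*(6*k - 4*(k + 1)**2 + 7)/((k + 5)*(-4*k**2 + 6*k + 1)) after simplifying.
Normal form (A,B,C) = (k + 1, k + 5, k**2 - 3*k/2 - 1/4).
Need (k + 1)·f(k+1) − (k + 4)·f(k) = k**2 - 3*k/2 - 1/4.
d = 3 from the (1,1,2) case.
Coefficient equations give f(k) = k*(k**2 - 6*k + 2)/12.
Get s_k = R·t_k = k*(-k**2 + 6*k - 2)/(3*(k + 1)*(k + 2)*(k + 3)) with R(k) = B(k−1)f(k)/C(k) = k*(k + 4)*(k**2 - 6*k + 2)/(3*(4*k**2 - 6*k - 1)).
s_(k+1) − s_k = (-4*k**2 + 6*k + 1)/(k**4 + 10*k**3 + 35*k**2 + 50*k + 24) = t_k.
s_(n+1) = (-n**3 + 3*n**2 + 7*n + 3)/(3*(n**3 + 9*n**2 + 26*n + 24)) and s_(0) = 0, so S(n) = (-n**3 + 3*n**2 + 7*n + 3)/(3*(n**3 + 9*n**2 + 26*n + 24)).

S(n) = (-n**3 + 3*n**2 + 7*n + 3)/(3*(n**3 + 9*n**2 + 26*n + 24))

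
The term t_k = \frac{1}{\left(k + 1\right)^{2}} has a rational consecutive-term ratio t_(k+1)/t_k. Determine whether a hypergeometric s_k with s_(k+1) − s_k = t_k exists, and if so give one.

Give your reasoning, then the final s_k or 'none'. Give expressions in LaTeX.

no hypergeometric antidifference exists

Ratio r(k) = (k + 1)**2/(k + 2)**2.
A = k**2 + 2*k + 1, B = k**2 + 4*k + 4, C = 1.
Key eq: (k**2 + 2*k + 1)·f(k+1) = (k**2 + 2*k + 1)·f(k) + (1).
Degrees (2,2,0) ⇒ d ≤ 0.
f = c0 ⇒ A·f(k+1) − B(k−1)·f(k) − C = -1. The system {-1 = 0} is inconsistent; no antidifference.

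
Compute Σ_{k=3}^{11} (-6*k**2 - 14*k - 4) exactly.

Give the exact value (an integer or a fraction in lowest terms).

Σ = -3924

The ratio is (3*k**2 + 13*k + 12)/(3*k**2 + 7*k + 2).
So A=1 and B=1, with C=k**2 + 7*k/3 + 2/3.
Key eq: (1)·f(k+1) = (1)·f(k) + (k**2 + 7*k/3 + 2/3).
deg f ≤ 3 (via 0,0,2).
Solving with deg f ≤ 3: f(k) = k*(k**2 + 2*k - 1)/3.
R(k) = B(k−1)·f(k)/C(k) = k*(k**2 + 2*k - 1)/((k + 2)*(3*k + 1)); s_k = R·t_k = 2*k*(-k**2 - 2*k + 1).
Δs = -6*k**2 - 14*k - 4, as required.
Σ_(k=3)^(11) t_k = s_(12) − s_(3) = -4008 − (-84) = -3924.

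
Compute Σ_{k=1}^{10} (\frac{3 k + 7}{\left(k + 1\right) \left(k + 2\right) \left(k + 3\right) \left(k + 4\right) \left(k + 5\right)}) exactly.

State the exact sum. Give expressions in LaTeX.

Step 1: r(k) = (k + 1)*(3*k + 10)/((k + 6)*(3*k + 7)).
Normal form (A,B,C) = (k + 1, k + 6, k + 7/3).
Key eq: (k + 1)·f(k+1) = (k + 5)·f(k) + (k + 7/3).
Degrees (1,1,1) ⇒ d ≤ 4.
Solve for f: f(k) = k*(k + 2)*(k**2 + 8*k + 19)/36 (degree 4 ≤ 4).
R(k) = B(k−1)·f(k)/C(k) = k*(k + 2)*(k + 5)*(k**2 + 8*k + 19)/(12*(3*k + 7)); s_k = R·t_k = k*(k**2 + 8*k + 19)/(12*(k**3 + 8*k**2 + 19*k + 12)).
Check: Δs_k = (3*k + 7)/(k**5 + 15*k**4 + 85*k**3 + 225*k**2 + 274*k + 120). ✓
Sum = s_(11) − s_(1); s_(11) = 209/2520, s_(1) = 7/120 ⇒ 31/1260.

Σ = 31/1260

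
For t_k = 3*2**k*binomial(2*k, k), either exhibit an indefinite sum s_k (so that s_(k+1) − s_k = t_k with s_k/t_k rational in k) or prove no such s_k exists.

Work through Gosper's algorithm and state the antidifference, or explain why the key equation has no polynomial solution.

no hypergeometric antidifference exists

t_(k+1)/t_k = 4*(2*k + 1)/(k + 1).
Factor: A=8*k + 4; B=k + 1; C=1.
Solve (8*k + 4)·f(k+1) − (k)·f(k) = 1.
deg f ≤ -1 (via 1,1,0).
Bound -1 < 0, so the key equation has no polynomial solution.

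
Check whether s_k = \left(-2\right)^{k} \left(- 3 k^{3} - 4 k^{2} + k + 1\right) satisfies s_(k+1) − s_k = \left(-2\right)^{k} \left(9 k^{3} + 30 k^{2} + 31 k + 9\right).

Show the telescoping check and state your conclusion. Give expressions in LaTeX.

s_(k+1) = 2*(-2)**k*(3*k**3 + 13*k**2 + 16*k + 5)
s_(k+1) − s_k = (-2)**k*(9*k**3 + 30*k**2 + 31*k + 9)
(s_(k+1) − s_k) − t_k = 0

valid; difference matches t_k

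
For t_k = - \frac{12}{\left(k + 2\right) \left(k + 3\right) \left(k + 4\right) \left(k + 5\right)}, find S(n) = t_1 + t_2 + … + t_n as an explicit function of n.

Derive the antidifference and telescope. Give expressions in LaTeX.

S(n) = \frac{n \left(- n^{2} - 12 n - 47\right)}{15 \left(n^{3} + 12 n^{2} + 47 n + 60\right)}

The ratio is (k + 2)/(k + 6).
Normal form (A,B,C) = (k + 2, k + 6, 1).
Need (k + 2)·f(k+1) − (k + 5)·f(k) = 1.
Bound: deg f ≤ 3.
A polynomial solution: f(k) = k*(k**2 + 9*k + 26)/72.
Certificate R = B(k−1)f/C = k*(k + 5)*(k**2 + 9*k + 26)/72 gives s_k = k*(-k**2 - 9*k - 26)/(6*(k + 2)*(k + 3)*(k + 4)).
Verify: -12/(k**4 + 14*k**3 + 71*k**2 + 154*k + 120) matches t_k.
Σ_(k=1)^n t_k = s_(n+1) − s_(1) = ((-n**3 - 12*n**2 - 47*n - 36)/(6*(n**3 + 12*n**2 + 47*n + 60))) − (-1/10), i.e. n*(-n**2 - 12*n - 47)/(15*(n**3 + 12*n**2 + 47*n + 60)).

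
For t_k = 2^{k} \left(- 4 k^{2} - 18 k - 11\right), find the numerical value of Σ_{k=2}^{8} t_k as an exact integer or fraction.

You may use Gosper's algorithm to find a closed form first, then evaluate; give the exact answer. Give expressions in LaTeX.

Step 1: r(k) = 2*(4*k**2 + 26*k + 33)/(4*k**2 + 18*k + 11).
Normal form (A,B,C) = (2, 1, k**2 + 9*k/2 + 11/4).
Key eq: (2)·f(k+1) = (1)·f(k) + (k**2 + 9*k/2 + 11/4).
Bound: deg f ≤ 2.
Solving with deg f ≤ 2: f(k) = (4*k**2 + 2*k - 1)/4.
R(k) = B(k−1)·f(k)/C(k) = (4*k**2 + 2*k - 1)/(4*k**2 + 18*k + 11); s_k = R·t_k = 2**k*(-4*k**2 - 2*k + 1).
Check: Δs_k = 2**k*(-4*k**2 - 18*k - 11). ✓
Sum = s_(9) − s_(2); s_(9) = -174592, s_(2) = -76 ⇒ -174516.

Σ = -174516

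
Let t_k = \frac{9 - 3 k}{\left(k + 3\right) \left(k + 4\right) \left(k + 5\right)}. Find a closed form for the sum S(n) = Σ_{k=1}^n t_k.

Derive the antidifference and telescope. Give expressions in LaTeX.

The ratio is (k - 2)*(k + 3)/((k - 3)*(k + 6)).
Factor: A=k + 3; B=k + 6; C=k - 3.
Solve (k + 3)·f(k+1) − (k + 5)·f(k) = k - 3.
Bound: deg f ≤ 2.
Coefficient equations give f(k) = -k.
So s_k = (B(k−1)f/C)·t_k = (-k*(k + 5)/(k - 3))·t_k = 3*k/((k + 3)*(k + 4)).
s_(k+1) − s_k = 3*(3 - k)/(k**3 + 12*k**2 + 47*k + 60) = t_k.
Σ_(k=1)^n t_k = s_(n+1) − s_(1) = (3*(n + 1)/(n**2 + 9*n + 20)) − (3/20), i.e. 3*n*(11 - n)/(20*(n**2 + 9*n + 20)).

S(n) = \frac{3 n \left(11 - n\right)}{20 \left(n^{2} + 9 n + 20\right)}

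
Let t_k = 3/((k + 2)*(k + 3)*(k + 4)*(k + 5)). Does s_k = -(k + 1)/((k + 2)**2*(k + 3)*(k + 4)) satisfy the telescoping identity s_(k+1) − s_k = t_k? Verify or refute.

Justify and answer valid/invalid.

s_(k+1) = (-k - 2)/((k + 3)**2*(k + 4)*(k + 5))
s_(k+1) − s_k = ((k + 1)*(k + 3)*(k + 5) - (k + 2)**3)/((k + 2)**2*(k + 3)**2*(k + 4)*(k + 5))
(s_(k+1) − s_k) − t_k = (-4*k - 11)/(k**6 + 19*k**5 + 147*k**4 + 593*k**3 + 1316*k**2 + 1524*k + 720)

Invalid: residual (-4*k - 11)/(k**6 + 19*k**5 + 147*k**4 + 593*k**3 + 1316*k**2 + 1524*k + 720) ≠ 0.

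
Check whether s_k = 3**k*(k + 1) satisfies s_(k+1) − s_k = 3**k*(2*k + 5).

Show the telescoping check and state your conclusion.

Valid: the claim telescopes to t_k.

s_(k+1) = 3**(k + 1)*(k + 2)
s_(k+1) − s_k = 3**k*(2*k + 5)
(s_(k+1) − s_k) − t_k = 0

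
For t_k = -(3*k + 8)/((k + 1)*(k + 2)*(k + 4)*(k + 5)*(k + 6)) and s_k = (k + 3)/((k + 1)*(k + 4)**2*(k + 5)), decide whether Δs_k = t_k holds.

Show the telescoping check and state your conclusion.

Invalid: residual 4*(k**2 + 7*k + 11)/(k**7 + 27*k**6 + 303*k**5 + 1821*k**4 + 6276*k**3 + 12252*k**2 + 12320*k + 4800) ≠ 0.

s_(k+1) = (k + 4)/((k + 2)*(k + 5)**2*(k + 6))
s_(k+1) − s_k = ((k + 1)*(k + 4)**3 - (k + 2)*(k + 3)*(k + 5)*(k + 6))/((k + 1)*(k + 2)*(k + 4)**2*(k + 5)**2*(k + 6))
(s_(k+1) − s_k) − t_k = 4*(k**2 + 7*k + 11)/(k**7 + 27*k**6 + 303*k**5 + 1821*k**4 + 6276*k**3 + 12252*k**2 + 12320*k + 4800)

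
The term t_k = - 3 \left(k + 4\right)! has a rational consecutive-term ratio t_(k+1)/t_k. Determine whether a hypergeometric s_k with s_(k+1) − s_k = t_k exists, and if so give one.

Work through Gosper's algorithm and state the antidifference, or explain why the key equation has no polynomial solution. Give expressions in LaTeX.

Compute t_(k+1)/t_k: get k + 5.
Gosper form: A/B · C(k+1)/C(k) with A=k + 5, B=1, C=1.
f must satisfy (k + 5)·f(k+1) − (1)·f(k) = 1.
From deg A=1, deg B=0, deg C=0: d=-1.
d = -1 < 0 ⇒ no nonzero polynomial f; not summable.

not Gosper-summable; s_k does not exist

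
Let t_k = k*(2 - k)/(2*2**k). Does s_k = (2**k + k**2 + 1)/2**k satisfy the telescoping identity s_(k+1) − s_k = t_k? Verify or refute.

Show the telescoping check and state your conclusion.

s_(k+1) = (2*2**k + (k + 1)**2 + 1)/(2*2**k)
s_(k+1) − s_k = k*(2 - k)/(2*2**k)
(s_(k+1) − s_k) − t_k = 0

valid; difference matches t_k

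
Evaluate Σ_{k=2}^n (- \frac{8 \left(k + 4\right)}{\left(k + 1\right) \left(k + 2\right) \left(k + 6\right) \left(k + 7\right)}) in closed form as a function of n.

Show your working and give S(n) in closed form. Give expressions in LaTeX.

Step 1: r(k) = (k + 1)*(k + 5)*(k + 6)/((k + 3)*(k + 4)*(k + 8)).
So A=k + 1 and B=k + 8, with C=k**4 + 16*k**3 + 95*k**2 + 248*k + 240.
Key eq: (k + 1)·f(k+1) = (k + 7)·f(k) + (k**4 + 16*k**3 + 95*k**2 + 248*k + 240).
deg f ≤ 6 (via 1,1,4).
Match coefficients ⇒ f(k) = k*(k + 2)*(k + 3)*(k + 4)*(k + 5)*(k + 7)/12.
R(k) = B(k−1)·f(k)/C(k) = k*(k + 2)*(k + 7)**2/(12*(k + 4)); s_k = R·t_k = 2*k*(-k - 7)/(3*(k**2 + 7*k + 6)).
s_(k+1) − s_k = 8*(-k - 4)/(k**4 + 16*k**3 + 83*k**2 + 152*k + 84) = t_k.
s_(n+1) = 2*(-n**2 - 9*n - 8)/(3*(n**2 + 9*n + 14)) and s_(2) = -1/2, so S(n) = (-n**2 - 9*n + 10)/(6*(n**2 + 9*n + 14)).

S(n) = \frac{- n^{2} - 9 n + 10}{6 \left(n^{2} + 9 n + 14\right)}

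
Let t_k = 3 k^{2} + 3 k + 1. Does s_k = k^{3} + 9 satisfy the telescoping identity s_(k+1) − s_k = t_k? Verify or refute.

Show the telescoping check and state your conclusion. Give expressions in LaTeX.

valid (s_(k+1) − s_k reduces to t_k)

s_(k+1) = (k + 1)**3 + 9
s_(k+1) − s_k = -k**3 + (k + 1)**3
(s_(k+1) − s_k) − t_k = 0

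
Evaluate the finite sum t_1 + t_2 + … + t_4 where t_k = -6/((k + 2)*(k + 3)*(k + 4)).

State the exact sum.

Σ = -11/56

t_(k+1)/t_k = (k + 2)/(k + 5).
Normal form (A,B,C) = (k + 2, k + 5, 1).
Set up (k + 2)·f(k+1) − (k + 4)·f(k) − (1) = 0.
From deg A=1, deg B=1, deg C=0: d=2.
A polynomial solution: f(k) = k*(k + 5)/12.
R(k) = B(k−1)·f(k)/C(k) = k*(k + 4)*(k + 5)/12; s_k = R·t_k = k*(-k - 5)/(2*(k + 2)*(k + 3)).
Check: Δs_k = -6/(k**3 + 9*k**2 + 26*k + 24). ✓
Telescoping: Σ = s_(5) − s_(1) = -25/56 − (-1/4) = -11/56.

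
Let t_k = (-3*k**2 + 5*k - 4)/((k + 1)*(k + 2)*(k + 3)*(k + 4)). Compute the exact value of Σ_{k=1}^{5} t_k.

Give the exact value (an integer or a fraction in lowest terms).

t_(k+1)/t_k = -(k + 1)*(5*k - 3*(k + 1)**2 + 1)/((k + 5)*(3*k**2 - 5*k + 4)).
So A=k + 1 and B=k + 5, with C=k**2 - 5*k/3 + 4/3.
Need (k + 1)·f(k+1) − (k + 4)·f(k) = k**2 - 5*k/3 + 4/3.
Bound: deg f ≤ 3.
Match coefficients ⇒ f(k) = k*(k**2 + 7)/6.
Then R = B(k−1)f/C = k*(k + 4)*(k**2 + 7)/(2*(3*k**2 - 5*k + 4)), so s_k = R(k)·t_k = k*(-k**2 - 7)/(2*(k + 1)*(k + 2)*(k + 3)).
Verify: (-3*k**2 + 5*k - 4)/(k**4 + 10*k**3 + 35*k**2 + 50*k + 24) matches t_k.
Evaluate s at k=6 and k=1: -43/168 and -1/6; difference -5/56.

Σ = -5/56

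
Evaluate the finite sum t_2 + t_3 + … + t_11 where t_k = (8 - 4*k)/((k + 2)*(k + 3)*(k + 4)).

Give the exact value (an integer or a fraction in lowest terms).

Σ = -6/35

The ratio is (k - 1)*(k + 2)/((k - 2)*(k + 5)).
So A=k + 2 and B=k + 5, with C=k - 2.
Need (k + 2)·f(k+1) − (k + 4)·f(k) = k - 2.
deg f ≤ 2 (via 1,1,1).
Coefficient equations give f(k) = -k.
Then R = B(k−1)f/C = -k*(k + 4)/(k - 2), so s_k = R(k)·t_k = 4*k/((k + 2)*(k + 3)).
Verify: 4*(2 - k)/(k**3 + 9*k**2 + 26*k + 24) matches t_k.
Sum = s_(12) − s_(2); s_(12) = 8/35, s_(2) = 2/5 ⇒ -6/35.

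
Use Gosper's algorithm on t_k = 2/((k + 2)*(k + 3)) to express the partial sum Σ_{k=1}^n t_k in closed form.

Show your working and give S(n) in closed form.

S(n) = 2*n/(3*(n + 3))

Step 1: r(k) = (k + 2)/(k + 4).
Gosper form: A/B · C(k+1)/C(k) with A=k + 2, B=k + 4, C=1.
Set up (k + 2)·f(k+1) − (k + 3)·f(k) − (1) = 0.
deg f ≤ 1 (via 1,1,0).
Match coefficients ⇒ f(k) = k/2.
So s_k = (B(k−1)f/C)·t_k = (k*(k + 3)/2)·t_k = k/(k + 2).
Check: Δs_k = 2/(k**2 + 5*k + 6). ✓
Telescope: S(n) = s_(n+1) − s_(1) = (n + 1)/(n + 3) − (1/3) = 2*n/(3*(n + 3)).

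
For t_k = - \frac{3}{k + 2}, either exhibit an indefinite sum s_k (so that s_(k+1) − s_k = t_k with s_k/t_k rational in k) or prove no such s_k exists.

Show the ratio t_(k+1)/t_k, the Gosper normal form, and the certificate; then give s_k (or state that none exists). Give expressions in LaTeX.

none (Gosper's algorithm certifies no s_k)

The ratio is (k + 2)/(k + 3).
Take A(k)=k + 2, B(k)=k + 3, C(k)=1.
Solve (k + 2)·f(k+1) − (k + 2)·f(k) = 1.
deg f ≤ 0 (via 1,1,0).
Put f(k) = c0: A·f(k+1) − B(k−1)·f(k) − C = -1; need -1 = 0 — inconsistent ⇒ no f, not summable.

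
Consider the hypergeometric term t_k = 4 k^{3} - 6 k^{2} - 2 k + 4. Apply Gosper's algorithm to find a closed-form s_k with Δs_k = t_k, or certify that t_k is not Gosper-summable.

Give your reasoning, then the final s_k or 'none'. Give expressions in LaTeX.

Ratio r(k) = k*(2*k**2 + 3*k - 1)/(2*k**3 - 3*k**2 - k + 2).
A = 1, B = 1, C = k**3 - 3*k**2/2 - k/2 + 1.
f must satisfy (1)·f(k+1) − (1)·f(k) = k**3 - 3*k**2/2 - k/2 + 1.
Bound: deg f ≤ 4.
Match coefficients ⇒ f(k) = k*(k**3 - 4*k**2 + 3*k + 4)/4.
So s_k = (B(k−1)f/C)·t_k = (k*(k**3 - 4*k**2 + 3*k + 4)/(2*(k - 1)*(2*k**2 - k - 2)))·t_k = k*(k**3 - 4*k**2 + 3*k + 4).
Verify: 4*k**3 - 6*k**2 - 2*k + 4 matches t_k.

s_k = k \left(k^{3} - 4 k^{2} + 3 k + 4\right)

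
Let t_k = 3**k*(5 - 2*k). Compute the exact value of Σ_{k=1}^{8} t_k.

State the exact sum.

Σ = -98424

Compute t_(k+1)/t_k: get 3*(2*k - 3)/(2*k - 5).
Gosper form: A/B · C(k+1)/C(k) with A=3, B=1, C=k - 5/2.
Need (3)·f(k+1) − (1)·f(k) = k - 5/2.
Degrees (0,0,1) ⇒ d ≤ 1.
Match coefficients ⇒ f(k) = (k - 4)/2.
Certificate R = B(k−1)f/C = (k - 4)/(2*k - 5) gives s_k = 3**k*(4 - k).
Check: Δs_k = 3**k*(5 - 2*k). ✓
Σ_(k=1)^(8) t_k = s_(9) − s_(1) = -98415 − (9) = -98424.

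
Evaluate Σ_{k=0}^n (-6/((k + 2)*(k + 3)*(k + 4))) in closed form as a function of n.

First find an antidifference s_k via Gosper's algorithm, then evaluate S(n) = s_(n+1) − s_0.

r(k) = (k + 2)/(k + 5) after simplifying.
A = k + 2, B = k + 5, C = 1.
f must satisfy (k + 2)·f(k+1) − (k + 4)·f(k) = 1.
Bound: deg f ≤ 2.
Coefficient equations give f(k) = k*(k + 5)/12.
Certificate R = B(k−1)f/C = k*(k + 4)*(k + 5)/12 gives s_k = k*(-k - 5)/(2*(k + 2)*(k + 3)).
s_(k+1) − s_k = -6/(k**3 + 9*k**2 + 26*k + 24) = t_k.
Telescope: S(n) = s_(n+1) − s_(0) = (-n**2 - 7*n - 6)/(2*(n**2 + 7*n + 12)) − (0) = (-n**2 - 7*n - 6)/(2*(n**2 + 7*n + 12)).

S(n) = (-n**2 - 7*n - 6)/(2*(n**2 + 7*n + 12))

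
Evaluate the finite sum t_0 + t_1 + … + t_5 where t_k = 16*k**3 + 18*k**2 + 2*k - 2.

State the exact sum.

Ratio r(k) = (k + 8*(k + 1)**3 + 9*(k + 1)**2)/(8*k**3 + 9*k**2 + k - 1).
A = 1, B = 1, C = k**3 + 9*k**2/8 + k/8 - 1/8.
f must satisfy (1)·f(k+1) − (1)·f(k) = k**3 + 9*k**2/8 + k/8 - 1/8.
Bound: deg f ≤ 4.
Solve for f: f(k) = k**2*(2*k**2 - k - 2)/8 (degree 4 ≤ 4).
Get s_k = R·t_k = 2*k**2*(2*k**2 - k - 2) with R(k) = B(k−1)f(k)/C(k) = k**2*(2*k**2 - k - 2)/(8*k**3 + 9*k**2 + k - 1).
Verify: 16*k**3 + 18*k**2 + 2*k - 2 matches t_k.
Evaluate s at k=6 and k=0: 4608 and 0; difference 4608.

Σ = 4608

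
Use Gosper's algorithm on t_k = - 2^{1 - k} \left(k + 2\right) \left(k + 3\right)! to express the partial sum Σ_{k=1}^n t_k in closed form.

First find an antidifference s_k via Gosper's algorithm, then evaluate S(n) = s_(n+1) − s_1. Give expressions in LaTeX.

S(n) = 48 - 2 \cdot 2^{- n} \left(n + 4\right)!

Compute t_(k+1)/t_k: get (k + 3)*(k + 4)/(2*(k + 2)).
So A=k/2 + 2 and B=1, with C=k + 2.
Key eq: (k/2 + 2)·f(k+1) = (1)·f(k) + (k + 2).
Degrees (1,0,1) ⇒ d ≤ 0.
Solve for f: f(k) = 2 (degree 0 ≤ 0).
Then R = B(k−1)f/C = 2/(k + 2), so s_k = R(k)·t_k = -2**(2 - k)*factorial(k + 3).
Check: Δs_k = -2**(1 - k)*(k + 2)*factorial(k + 3). ✓
Telescope: S(n) = s_(n+1) − s_(1) = -2**(1 - n)*factorial(n + 4) − (-48) = 48 - 2*factorial(n + 4)/2**n.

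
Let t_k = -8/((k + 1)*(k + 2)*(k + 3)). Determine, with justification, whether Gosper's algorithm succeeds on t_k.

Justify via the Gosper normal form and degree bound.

The ratio is (k + 1)/(k + 4).
A = k + 1, B = k + 4, C = 1.
Need (k + 1)·f(k+1) − (k + 3)·f(k) = 1.
Bound: deg f ≤ 2.
Match coefficients ⇒ f(k) = k*(k + 3)/4.
Then R = B(k−1)f/C = k*(k + 3)**2/4, so s_k = R(k)·t_k = 2*k*(-k - 3)/((k + 1)*(k + 2)).
Δs = -8/(k**3 + 6*k**2 + 11*k + 6), as required.

Yes. s_k = 2*k*(-k - 3)/((k + 1)*(k + 2)).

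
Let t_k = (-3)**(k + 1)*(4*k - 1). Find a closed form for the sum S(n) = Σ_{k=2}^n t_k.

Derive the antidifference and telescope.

Compute t_(k+1)/t_k: get 3*(-4*k - 3)/(4*k - 1).
Normal form (A,B,C) = (-3, 1, k - 1/4).
Key eq: (-3)·f(k+1) = (1)·f(k) + (k - 1/4).
deg f ≤ 1 (via 0,0,1).
Solve for f: f(k) = -(k - 1)/4 (degree 1 ≤ 1).
R(k) = B(k−1)·f(k)/C(k) = -(k - 1)/(4*k - 1); s_k = R·t_k = (-3)**(k + 1)*(1 - k).
Verify: (-3)**(k + 1)*(4*k - 1) matches t_k.
Telescope: S(n) = s_(n+1) − s_(2) = -(-3)**(n + 2)*n − (27) = -9*(-3)**n*n - 27.

S(n) = -9*(-3)**n*n - 27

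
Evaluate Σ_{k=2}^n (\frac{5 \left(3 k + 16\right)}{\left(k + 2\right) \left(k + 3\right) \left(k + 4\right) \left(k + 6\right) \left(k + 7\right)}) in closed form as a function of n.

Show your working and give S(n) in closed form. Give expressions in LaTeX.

Ratio r(k) = (k + 2)*(k + 6)*(3*k + 19)/((k + 5)*(k + 8)*(3*k + 16)).
Factor: A=k + 2; B=k + 8; C=k**2 + 31*k/3 + 80/3.
f must satisfy (k + 2)·f(k+1) − (k + 7)·f(k) = k**2 + 31*k/3 + 80/3.
Bound: deg f ≤ 5.
Match coefficients ⇒ f(k) = k*(k + 4)*(k + 5)*(k**2 + 11*k + 36)/108.
Get s_k = R·t_k = 5*k*(k**2 + 11*k + 36)/(36*(k**3 + 11*k**2 + 36*k + 36)) with R(k) = B(k−1)f(k)/C(k) = k*(k + 4)*(k + 7)*(k**2 + 11*k + 36)/(36*(3*k + 16)).
Δs = 5*(3*k + 16)/(k**5 + 22*k**4 + 185*k**3 + 740*k**2 + 1404*k + 1008), as required.
Evaluate: s_(n+1) = 5*(n**3 + 14*n**2 + 61*n + 48)/(36*(n**3 + 14*n**2 + 61*n + 84)); subtract s_(2) = 31/288 ⇒ S(n) = (n**3 + 14*n**2 + 61*n - 76)/(32*(n**3 + 14*n**2 + 61*n + 84)).

S(n) = \frac{n^{3} + 14 n^{2} + 61 n - 76}{32 \left(n^{3} + 14 n^{2} + 61 n + 84\right)}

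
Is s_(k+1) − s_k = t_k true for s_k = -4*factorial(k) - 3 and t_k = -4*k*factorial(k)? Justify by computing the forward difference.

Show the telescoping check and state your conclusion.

Valid: the claim telescopes to t_k.

s_(k+1) = -4*k*factorial(k) - 4*factorial(k) - 3
s_(k+1) − s_k = -4*k*factorial(k)
(s_(k+1) − s_k) − t_k = 0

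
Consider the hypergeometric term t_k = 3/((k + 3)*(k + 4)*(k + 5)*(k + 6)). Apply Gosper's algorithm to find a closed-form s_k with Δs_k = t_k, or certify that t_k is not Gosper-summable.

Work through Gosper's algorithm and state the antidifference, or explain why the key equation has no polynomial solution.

s_k = k*(k**2 + 12*k + 47)/(60*(k + 3)*(k + 4)*(k + 5))

Compute t_(k+1)/t_k: get (k + 3)/(k + 7).
Gosper form: A/B · C(k+1)/C(k) with A=k + 3, B=k + 7, C=1.
Set up (k + 3)·f(k+1) − (k + 6)·f(k) − (1) = 0.
From deg A=1, deg B=1, deg C=0: d=3.
Coefficient equations give f(k) = k*(k**2 + 12*k + 47)/180.
Get s_k = R·t_k = k*(k**2 + 12*k + 47)/(60*(k + 3)*(k + 4)*(k + 5)) with R(k) = B(k−1)f(k)/C(k) = k*(k + 6)*(k**2 + 12*k + 47)/180.
Δs = 3/(k**4 + 18*k**3 + 119*k**2 + 342*k + 360), as required.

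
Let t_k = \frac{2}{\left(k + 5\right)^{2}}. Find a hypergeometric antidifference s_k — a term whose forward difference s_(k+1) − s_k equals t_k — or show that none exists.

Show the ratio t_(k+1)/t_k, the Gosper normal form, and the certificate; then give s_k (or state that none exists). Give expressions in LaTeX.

Step 1: r(k) = (k + 5)**2/(k + 6)**2.
Normal form (A,B,C) = (k**2 + 10*k + 25, k**2 + 12*k + 36, 1).
Solve (k**2 + 10*k + 25)·f(k+1) − (k**2 + 10*k + 25)·f(k) = 1.
d = 0 from the (2,2,0) case.
Write f(k) = c0. Then LHS − RHS = -1, requiring -1 = 0: contradictory. No certificate.

none (Gosper's algorithm certifies no s_k)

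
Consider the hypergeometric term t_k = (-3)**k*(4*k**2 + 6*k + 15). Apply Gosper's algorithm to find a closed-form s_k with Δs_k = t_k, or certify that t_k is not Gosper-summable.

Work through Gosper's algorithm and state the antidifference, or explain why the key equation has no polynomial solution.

The ratio is 3*(-4*k**2 - 14*k - 25)/(4*k**2 + 6*k + 15).
Gosper form: A/B · C(k+1)/C(k) with A=-3, B=1, C=k**2 + 3*k/2 + 15/4.
Key eq: (-3)·f(k+1) = (1)·f(k) + (k**2 + 3*k/2 + 15/4).
Degrees (0,0,2) ⇒ d ≤ 2.
Match coefficients ⇒ f(k) = -(k**2 + 3)/4.
R(k) = B(k−1)·f(k)/C(k) = -(k**2 + 3)/(4*k**2 + 6*k + 15); s_k = R·t_k = (-3)**k*(-k**2 - 3).
Verify: (-3)**k*(4*k**2 + 6*k + 15) matches t_k.

s_k = (-3)**k*(-k**2 - 3)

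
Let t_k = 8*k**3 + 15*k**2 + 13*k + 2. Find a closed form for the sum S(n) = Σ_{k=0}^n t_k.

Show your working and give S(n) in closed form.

t_(k+1)/t_k = (8*k**3 + 39*k**2 + 67*k + 38)/(8*k**3 + 15*k**2 + 13*k + 2).
Normal form (A,B,C) = (1, 1, k**3 + 15*k**2/8 + 13*k/8 + 1/4).
Need (1)·f(k+1) − (1)·f(k) = k**3 + 15*k**2/8 + 13*k/8 + 1/4.
deg f ≤ 4 (via 0,0,3).
Coefficient equations give f(k) = k*(2*k**3 + k**2 + k - 2)/8.
So s_k = (B(k−1)f/C)·t_k = (k*(2*k**3 + k**2 + k - 2)/(8*k**3 + 15*k**2 + 13*k + 2))·t_k = k*(2*k**3 + k**2 + k - 2).
Δs = 8*k**3 + 15*k**2 + 13*k + 2, as required.
Evaluate: s_(n+1) = 2*n**4 + 9*n**3 + 16*n**2 + 11*n + 2; subtract s_(0) = 0 ⇒ S(n) = 2*n**4 + 9*n**3 + 16*n**2 + 11*n + 2.

S(n) = 2*n**4 + 9*n**3 + 16*n**2 + 11*n + 2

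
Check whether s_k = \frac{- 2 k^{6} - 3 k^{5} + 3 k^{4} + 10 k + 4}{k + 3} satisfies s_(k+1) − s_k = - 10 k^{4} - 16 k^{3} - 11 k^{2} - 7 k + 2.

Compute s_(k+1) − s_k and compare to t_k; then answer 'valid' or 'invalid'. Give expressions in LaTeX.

s_(k+1) = (10*k - 2*(k + 1)**6 - 3*(k + 1)**5 + 3*(k + 1)**4 + 14)/(k + 4)
s_(k+1) − s_k = (-10*k**6 - 78*k**5 - 196*k**4 - 216*k**3 - 141*k**2 - 47*k + 20)/(k**2 + 7*k + 12)
(s_(k+1) − s_k) − t_k = (8*k**5 + 47*k**4 + 60*k**3 + 38*k**2 + 23*k - 4)/(k**2 + 7*k + 12)

Invalid: residual \frac{8 k^{5} + 47 k^{4} + 60 k^{3} + 38 k^{2} + 23 k - 4}{k^{2} + 7 k + 12} ≠ 0.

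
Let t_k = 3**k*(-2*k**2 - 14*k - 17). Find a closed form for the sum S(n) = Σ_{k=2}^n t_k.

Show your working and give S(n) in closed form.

t_(k+1)/t_k = 3*(2*k**2 + 18*k + 33)/(2*k**2 + 14*k + 17).
So A=3 and B=1, with C=k**2 + 7*k + 17/2.
Need (3)·f(k+1) − (1)·f(k) = k**2 + 7*k + 17/2.
deg f ≤ 2 (via 0,0,2).
Solving with deg f ≤ 2: f(k) = (k**2 + 4*k + 1)/2.
Get s_k = R·t_k = 3**k*(-k**2 - 4*k - 1) with R(k) = B(k−1)f(k)/C(k) = (k**2 + 4*k + 1)/(2*k**2 + 14*k + 17).
Verify: 3**k*(-2*k**2 - 14*k - 17) matches t_k.
Σ_(k=2)^n t_k = s_(n+1) − s_(2) = (3**(n + 1)*(-n**2 - 6*n - 6)) − (-117), i.e. -3*3**n*n**2 - 18*3**n*n - 18*3**n + 117.

S(n) = -3*3**n*n**2 - 18*3**n*n - 18*3**n + 117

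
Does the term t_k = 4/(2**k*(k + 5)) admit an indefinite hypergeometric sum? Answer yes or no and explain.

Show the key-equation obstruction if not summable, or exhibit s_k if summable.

Ratio r(k) = (k + 5)/(2*(k + 6)).
Take A(k)=k/2 + 5/2, B(k)=k + 6, C(k)=1.
Need (k/2 + 5/2)·f(k+1) − (k + 5)·f(k) = 1.
From deg A=1, deg B=1, deg C=0: d=-1.
Negative degree bound (-1): no f exists, t_k not Gosper-summable.

No — key equation has no polynomial f.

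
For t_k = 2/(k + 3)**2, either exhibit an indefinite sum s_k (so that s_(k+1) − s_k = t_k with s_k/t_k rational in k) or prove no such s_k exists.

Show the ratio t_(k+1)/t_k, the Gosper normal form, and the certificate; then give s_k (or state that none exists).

none (Gosper's algorithm certifies no s_k)

Step 1: r(k) = (k + 3)**2/(k + 4)**2.
Normal form (A,B,C) = (k**2 + 6*k + 9, k**2 + 8*k + 16, 1).
f must satisfy (k**2 + 6*k + 9)·f(k+1) − (k**2 + 6*k + 9)·f(k) = 1.
Degrees (2,2,0) ⇒ d ≤ 0.
f = c0 ⇒ A·f(k+1) − B(k−1)·f(k) − C = -1. The system {-1 = 0} is inconsistent; no antidifference.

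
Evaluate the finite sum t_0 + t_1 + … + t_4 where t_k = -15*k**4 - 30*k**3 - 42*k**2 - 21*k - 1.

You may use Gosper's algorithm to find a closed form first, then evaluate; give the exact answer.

Compute t_(k+1)/t_k: get (15*k**4 + 90*k**3 + 222*k**2 + 255*k + 109)/(15*k**4 + 30*k**3 + 42*k**2 + 21*k + 1).
Take A(k)=1, B(k)=1, C(k)=k**4 + 2*k**3 + 14*k**2/5 + 7*k/5 + 1/15.
Solve (1)·f(k+1) − (1)·f(k) = k**4 + 2*k**3 + 14*k**2/5 + 7*k/5 + 1/15.
Bound: deg f ≤ 5.
Solving with deg f ≤ 5: f(k) = k*(3*k**4 + 4*k**2 - 3*k - 3)/15.
Certificate R = B(k−1)f/C = k*(3*k**4 + 4*k**2 - 3*k - 3)/(15*k**4 + 30*k**3 + 42*k**2 + 21*k + 1) gives s_k = k*(-3*k**4 - 4*k**2 + 3*k + 3).
s_(k+1) − s_k = -15*k**4 - 30*k**3 - 42*k**2 - 21*k - 1 = t_k.
Sum = s_(5) − s_(0); s_(5) = -9785, s_(0) = 0 ⇒ -9785.

Σ = -9785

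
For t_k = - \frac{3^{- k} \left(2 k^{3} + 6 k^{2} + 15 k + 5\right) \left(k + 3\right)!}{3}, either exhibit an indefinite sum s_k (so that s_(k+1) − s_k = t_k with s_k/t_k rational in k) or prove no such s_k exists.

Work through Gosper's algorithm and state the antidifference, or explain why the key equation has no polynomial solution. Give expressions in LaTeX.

s_k = - 3^{- k} \left(2 k^{2} - 3\right) \left(k + 3\right)!

r(k) = (2*k**4 + 20*k**3 + 81*k**2 + 160*k + 112)/(3*(2*k**3 + 6*k**2 + 15*k + 5)) after simplifying.
So A=k/3 + 4/3 and B=1, with C=k**3 + 3*k**2 + 15*k/2 + 5/2.
Solve (k/3 + 4/3)·f(k+1) − (1)·f(k) = k**3 + 3*k**2 + 15*k/2 + 5/2.
d = 2 from the (1,0,3) case.
Match coefficients ⇒ f(k) = 3*(2*k**2 - 3)/2.
Then R = B(k−1)f/C = 3*(2*k**2 - 3)/(2*k**3 + 6*k**2 + 15*k + 5), so s_k = R(k)·t_k = -(2*k**2 - 3)*factorial(k + 3)/3**k.
Δs = -(2*k**3 + 6*k**2 + 15*k + 5)*factorial(k + 3)/(3*3**k), as required.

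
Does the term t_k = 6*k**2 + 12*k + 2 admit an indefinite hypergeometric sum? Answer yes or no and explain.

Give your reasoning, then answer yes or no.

r(k) = (3*k**2 + 12*k + 10)/(3*k**2 + 6*k + 1) after simplifying.
Gosper form: A/B · C(k+1)/C(k) with A=1, B=1, C=k**2 + 2*k + 1/3.
Need (1)·f(k+1) − (1)·f(k) = k**2 + 2*k + 1/3.
From deg A=0, deg B=0, deg C=2: d=3.
Match coefficients ⇒ f(k) = k*(2*k**2 + 3*k - 3)/6.
Certificate R = B(k−1)f/C = k*(2*k**2 + 3*k - 3)/(2*(3*k**2 + 6*k + 1)) gives s_k = k*(2*k**2 + 3*k - 3).
Verify: 6*k**2 + 12*k + 2 matches t_k.

Yes. s_k = k*(2*k**2 + 3*k - 3).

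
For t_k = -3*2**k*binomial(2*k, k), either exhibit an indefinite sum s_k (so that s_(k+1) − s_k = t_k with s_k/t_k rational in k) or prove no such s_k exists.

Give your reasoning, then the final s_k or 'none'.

none — t_k is not Gosper-summable

The ratio is 4*(2*k + 1)/(k + 1).
A = 8*k + 4, B = k + 1, C = 1.
Set up (8*k + 4)·f(k+1) − (k)·f(k) − (1) = 0.
From deg A=1, deg B=1, deg C=0: d=-1.
d = -1 < 0 ⇒ no nonzero polynomial f; not summable.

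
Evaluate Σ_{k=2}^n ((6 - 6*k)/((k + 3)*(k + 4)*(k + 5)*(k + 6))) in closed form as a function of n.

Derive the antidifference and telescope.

S(n) = n*(-n**2 - 15*n + 16)/(30*(n**3 + 15*n**2 + 74*n + 120))

Ratio r(k) = k*(k + 3)/((k - 1)*(k + 7)).
Take A(k)=k + 3, B(k)=k + 7, C(k)=k - 1.
Need (k + 3)·f(k+1) − (k + 6)·f(k) = k - 1.
deg f ≤ 3 (via 1,1,1).
Solving with deg f ≤ 3: f(k) = k*(k - 7)*(k + 19)/360.
Certificate R = B(k−1)f/C = k*(k - 7)*(k + 6)*(k + 19)/(360*(k - 1)) gives s_k = -k*(k**2 + 12*k - 133)/(60*(k + 3)*(k + 4)*(k + 5)).
s_(k+1) − s_k = 6*(1 - k)/(k**4 + 18*k**3 + 119*k**2 + 342*k + 360) = t_k.
Evaluate: s_(n+1) = (-n**3 - 15*n**2 + 106*n + 120)/(60*(n**3 + 15*n**2 + 74*n + 120)); subtract s_(2) = 1/60 ⇒ S(n) = n*(-n**2 - 15*n + 16)/(30*(n**3 + 15*n**2 + 74*n + 120)).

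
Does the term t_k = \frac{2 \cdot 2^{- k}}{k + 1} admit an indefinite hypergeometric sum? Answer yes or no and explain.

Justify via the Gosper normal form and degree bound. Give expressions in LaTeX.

The ratio is (k + 1)/(2*(k + 2)).
Normal form (A,B,C) = (k/2 + 1/2, k + 2, 1).
Set up (k/2 + 1/2)·f(k+1) − (k + 1)·f(k) − (1) = 0.
From deg A=1, deg B=1, deg C=0: d=-1.
deg f ≤ -1 is impossible — no certificate.

No. Not Gosper-summable.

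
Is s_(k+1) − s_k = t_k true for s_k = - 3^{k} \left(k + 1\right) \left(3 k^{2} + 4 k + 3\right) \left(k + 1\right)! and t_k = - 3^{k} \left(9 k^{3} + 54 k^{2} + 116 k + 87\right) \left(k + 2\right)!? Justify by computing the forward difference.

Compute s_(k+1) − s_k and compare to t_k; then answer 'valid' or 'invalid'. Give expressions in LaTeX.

Invalid: residual 3^{k} \left(9 k^{3} + 45 k^{2} + 86 k + 57\right) \left(k + 1\right)! ≠ 0.

s_(k+1) = -3**(k + 1)*(k + 2)*(3*k**2 + 10*k + 10)*factorial(k + 2)
s_(k+1) − s_k = -3**k*(9*k**4 + 63*k**3 + 179*k**2 + 233*k + 117)*factorial(k + 1)
(s_(k+1) − s_k) − t_k = 3**k*(9*k**3 + 45*k**2 + 86*k + 57)*factorial(k + 1)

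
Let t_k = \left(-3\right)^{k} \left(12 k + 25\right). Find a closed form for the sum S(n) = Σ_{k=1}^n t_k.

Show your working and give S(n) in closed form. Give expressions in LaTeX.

The ratio is 3*(-12*k - 37)/(12*k + 25).
So A=-3 and B=1, with C=k + 25/12.
Need (-3)·f(k+1) − (1)·f(k) = k + 25/12.
From deg A=0, deg B=0, deg C=1: d=1.
Solve for f: f(k) = -(3*k + 4)/12 (degree 1 ≤ 1).
Then R = B(k−1)f/C = -(3*k + 4)/(12*k + 25), so s_k = R(k)·t_k = (-3)**k*(-3*k - 4).
Δs = (-3)**k*(12*k + 25), as required.
s_(n+1) = 3*(-3)**n*(3*n + 7) and s_(1) = 21, so S(n) = 9*(-3)**n*n + 21*(-3)**n - 21.

S(n) = 9 \left(-3\right)^{n} n + 21 \left(-3\right)^{n} - 21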